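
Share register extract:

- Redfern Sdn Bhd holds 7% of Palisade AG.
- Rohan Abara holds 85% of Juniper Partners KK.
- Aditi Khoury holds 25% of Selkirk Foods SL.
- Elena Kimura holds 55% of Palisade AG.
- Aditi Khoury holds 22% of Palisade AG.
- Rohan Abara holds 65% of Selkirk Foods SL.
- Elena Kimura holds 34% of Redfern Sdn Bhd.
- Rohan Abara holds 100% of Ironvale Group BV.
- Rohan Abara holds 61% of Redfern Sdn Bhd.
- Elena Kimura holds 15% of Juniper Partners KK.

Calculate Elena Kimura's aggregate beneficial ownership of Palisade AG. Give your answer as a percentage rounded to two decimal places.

57.38%

Elena reaches Palisade along 2 paths.
Direct stake: 55% = 55%.
Via Redfern: 34% × 7% = 2.38%.
Total: 55% + 2.38% = 57.38%.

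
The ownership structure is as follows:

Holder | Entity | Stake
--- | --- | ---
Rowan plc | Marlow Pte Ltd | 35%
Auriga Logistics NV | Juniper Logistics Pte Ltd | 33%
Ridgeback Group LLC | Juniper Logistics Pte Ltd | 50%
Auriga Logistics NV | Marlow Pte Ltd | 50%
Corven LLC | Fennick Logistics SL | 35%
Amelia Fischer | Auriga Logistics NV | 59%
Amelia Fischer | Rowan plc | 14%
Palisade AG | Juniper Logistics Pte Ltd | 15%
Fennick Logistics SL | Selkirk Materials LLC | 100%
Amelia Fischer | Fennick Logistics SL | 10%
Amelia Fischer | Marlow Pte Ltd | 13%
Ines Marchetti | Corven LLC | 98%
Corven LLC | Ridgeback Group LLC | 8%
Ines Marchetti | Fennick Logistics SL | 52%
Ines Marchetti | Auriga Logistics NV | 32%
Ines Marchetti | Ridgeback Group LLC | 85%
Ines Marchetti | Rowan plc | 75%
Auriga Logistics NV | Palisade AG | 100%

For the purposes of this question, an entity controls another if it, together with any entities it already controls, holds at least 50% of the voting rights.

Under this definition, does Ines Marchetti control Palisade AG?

No

Ines holds 98% of Corven, so Ines controls Corven.
Ines holds 75% of Rowan, so Ines controls Rowan.
Corven and Ines together hold 35% + 52% = 87% of Fennick, so Ines controls Fennick.
Corven and Ines together hold 8% + 85% = 93% of Ridgeback, so Ines controls Ridgeback.
Fennick holds 100% of Selkirk, so Ines controls Selkirk.
Ridgeback holds 50% of Juniper, so Ines controls Juniper.
Neither Ines nor any entity Ines controls holds any voting interest in Palisade.
So Ines does not control Palisade.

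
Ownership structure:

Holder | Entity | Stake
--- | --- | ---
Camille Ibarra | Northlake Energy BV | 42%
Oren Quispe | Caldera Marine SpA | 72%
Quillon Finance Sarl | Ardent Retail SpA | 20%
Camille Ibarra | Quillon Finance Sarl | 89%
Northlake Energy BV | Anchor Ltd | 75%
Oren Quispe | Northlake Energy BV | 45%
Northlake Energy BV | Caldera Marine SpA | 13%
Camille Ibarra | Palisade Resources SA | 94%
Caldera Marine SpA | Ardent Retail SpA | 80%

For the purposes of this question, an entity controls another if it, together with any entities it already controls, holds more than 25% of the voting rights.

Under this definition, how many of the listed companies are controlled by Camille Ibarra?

Camille holds 42% of Northlake, so Camille controls Northlake.
Northlake holds 75% of Anchor, so Camille controls Anchor.
Camille holds 89% of Quillon, so Camille controls Quillon.
Camille holds 94% of Palisade, so Camille controls Palisade.
No other company's threshold is met.
Camille controls 4 companies.

4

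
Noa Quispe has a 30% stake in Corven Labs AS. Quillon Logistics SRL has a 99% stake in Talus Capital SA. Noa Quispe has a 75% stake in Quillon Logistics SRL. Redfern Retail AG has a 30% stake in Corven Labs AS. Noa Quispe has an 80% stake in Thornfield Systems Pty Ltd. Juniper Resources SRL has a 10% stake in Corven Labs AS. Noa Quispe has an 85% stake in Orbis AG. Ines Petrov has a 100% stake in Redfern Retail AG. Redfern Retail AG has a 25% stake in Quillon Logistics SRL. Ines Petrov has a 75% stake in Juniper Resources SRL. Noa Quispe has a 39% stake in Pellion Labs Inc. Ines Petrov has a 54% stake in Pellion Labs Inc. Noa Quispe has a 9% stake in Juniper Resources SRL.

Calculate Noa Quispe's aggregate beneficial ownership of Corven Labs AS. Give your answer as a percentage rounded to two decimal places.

Noa reaches Corven along 2 paths.
Via Juniper: 9% × 10% = 0.9%.
Direct stake: 30% = 30%.
Total: 0.9% + 30% = 30.9%.
Rounded: 30.90%.

30.90%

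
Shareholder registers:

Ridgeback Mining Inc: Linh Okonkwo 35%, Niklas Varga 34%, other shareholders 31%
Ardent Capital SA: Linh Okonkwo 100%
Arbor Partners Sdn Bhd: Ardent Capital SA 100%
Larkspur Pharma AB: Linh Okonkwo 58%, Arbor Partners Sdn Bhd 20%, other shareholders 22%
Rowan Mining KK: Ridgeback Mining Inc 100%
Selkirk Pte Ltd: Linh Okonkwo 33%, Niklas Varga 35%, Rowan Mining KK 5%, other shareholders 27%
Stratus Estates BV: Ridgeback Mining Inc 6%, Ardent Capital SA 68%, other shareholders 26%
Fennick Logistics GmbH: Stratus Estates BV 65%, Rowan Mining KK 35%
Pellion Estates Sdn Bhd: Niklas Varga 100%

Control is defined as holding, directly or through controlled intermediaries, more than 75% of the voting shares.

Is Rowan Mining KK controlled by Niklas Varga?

Niklas holds 100% of Pellion, so Niklas controls Pellion.
Neither Niklas nor any entity Niklas controls holds any voting interest in Rowan.
So Niklas does not control Rowan.

No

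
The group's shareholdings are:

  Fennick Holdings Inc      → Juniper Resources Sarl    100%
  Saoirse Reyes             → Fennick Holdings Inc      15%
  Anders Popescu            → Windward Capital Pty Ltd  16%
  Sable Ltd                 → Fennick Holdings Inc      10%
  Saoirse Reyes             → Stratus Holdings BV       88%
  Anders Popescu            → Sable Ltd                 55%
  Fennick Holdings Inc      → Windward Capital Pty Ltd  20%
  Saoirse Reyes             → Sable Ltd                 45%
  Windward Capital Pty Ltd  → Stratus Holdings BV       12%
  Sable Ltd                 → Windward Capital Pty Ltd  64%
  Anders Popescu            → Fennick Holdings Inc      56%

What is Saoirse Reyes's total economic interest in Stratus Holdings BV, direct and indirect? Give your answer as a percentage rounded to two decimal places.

Saoirse reaches Stratus along 4 paths.
Via Sable → Windward: 45% × 64% × 12% = 3.456%.
Via Fennick → Windward: 15% × 20% × 12% = 0.36%.
Via Sable → Fennick → Windward: 45% × 10% × 20% × 12% = 0.108%.
Direct stake: 88% = 88%.
Total: 3.456% + 0.36% + 0.108% + 88% = 91.924%.
Rounded: 91.92%.

91.92%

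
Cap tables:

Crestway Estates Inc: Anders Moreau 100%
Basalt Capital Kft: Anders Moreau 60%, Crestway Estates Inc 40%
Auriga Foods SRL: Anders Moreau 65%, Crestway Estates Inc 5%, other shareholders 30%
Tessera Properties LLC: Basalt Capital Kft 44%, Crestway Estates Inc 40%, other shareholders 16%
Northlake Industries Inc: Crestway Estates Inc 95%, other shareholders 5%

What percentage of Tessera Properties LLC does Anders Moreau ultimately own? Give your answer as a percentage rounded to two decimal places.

84.00%

Anders reaches Tessera along 3 paths.
Via Basalt: 60% × 44% = 26.4%.
Via Crestway → Basalt: 100% × 40% × 44% = 17.6%.
Via Crestway: 100% × 40% = 40%.
Total: 26.4% + 17.6% + 40% = 84%.
Rounded: 84.00%.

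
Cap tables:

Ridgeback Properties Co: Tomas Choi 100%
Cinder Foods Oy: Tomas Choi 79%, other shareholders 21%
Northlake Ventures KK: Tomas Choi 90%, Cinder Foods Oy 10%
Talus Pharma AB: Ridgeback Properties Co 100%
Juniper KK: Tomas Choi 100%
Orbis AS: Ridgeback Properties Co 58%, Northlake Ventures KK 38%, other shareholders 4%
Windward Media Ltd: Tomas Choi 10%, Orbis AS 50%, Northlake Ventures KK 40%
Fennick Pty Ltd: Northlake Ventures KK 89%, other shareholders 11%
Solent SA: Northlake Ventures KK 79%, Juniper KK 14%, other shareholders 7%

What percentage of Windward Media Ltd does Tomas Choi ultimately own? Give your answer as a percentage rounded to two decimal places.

96.76%

Tomas reaches Windward along 6 paths.
Direct stake: 10% = 10%.
Via Ridgeback → Orbis: 100% × 58% × 50% = 29%.
Via Northlake → Orbis: 90% × 38% × 50% = 17.1%.
Via Cinder → Northlake → Orbis: 79% × 10% × 38% × 50% = 1.501%.
Via Northlake: 90% × 40% = 36%.
Via Cinder → Northlake: 79% × 10% × 40% = 3.16%.
Total: 10% + 29% + 17.1% + 1.501% + 36% + 3.16% = 96.761%.
Rounded: 96.76%.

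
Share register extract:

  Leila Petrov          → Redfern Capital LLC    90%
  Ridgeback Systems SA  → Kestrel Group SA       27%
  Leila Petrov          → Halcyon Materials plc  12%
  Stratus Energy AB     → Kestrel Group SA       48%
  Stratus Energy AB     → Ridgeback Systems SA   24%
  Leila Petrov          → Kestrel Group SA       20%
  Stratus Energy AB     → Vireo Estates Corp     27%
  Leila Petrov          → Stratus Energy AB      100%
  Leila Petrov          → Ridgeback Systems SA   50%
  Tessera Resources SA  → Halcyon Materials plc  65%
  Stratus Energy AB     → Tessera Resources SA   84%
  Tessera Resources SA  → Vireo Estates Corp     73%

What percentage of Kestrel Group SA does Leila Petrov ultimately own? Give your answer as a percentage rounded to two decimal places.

87.98%

Leila reaches Kestrel along 4 paths.
Via Stratus: 100% × 48% = 48%.
Via Ridgeback: 50% × 27% = 13.5%.
Via Stratus → Ridgeback: 100% × 24% × 27% = 6.48%.
Direct stake: 20% = 20%.
Total: 48% + 13.5% + 6.48% + 20% = 87.98%.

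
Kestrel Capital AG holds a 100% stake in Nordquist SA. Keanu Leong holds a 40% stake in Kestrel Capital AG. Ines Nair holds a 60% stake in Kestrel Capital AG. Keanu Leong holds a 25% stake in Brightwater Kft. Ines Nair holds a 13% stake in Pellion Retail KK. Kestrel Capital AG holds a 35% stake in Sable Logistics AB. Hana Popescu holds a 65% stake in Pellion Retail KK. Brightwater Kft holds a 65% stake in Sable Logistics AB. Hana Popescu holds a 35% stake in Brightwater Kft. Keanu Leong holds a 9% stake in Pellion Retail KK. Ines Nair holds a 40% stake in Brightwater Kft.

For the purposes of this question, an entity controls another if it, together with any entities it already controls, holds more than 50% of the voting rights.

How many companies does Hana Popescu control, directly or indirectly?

Hana holds 65% of Pellion, so Hana controls Pellion.
No other company's threshold is met.
Hana controls 1 company.

1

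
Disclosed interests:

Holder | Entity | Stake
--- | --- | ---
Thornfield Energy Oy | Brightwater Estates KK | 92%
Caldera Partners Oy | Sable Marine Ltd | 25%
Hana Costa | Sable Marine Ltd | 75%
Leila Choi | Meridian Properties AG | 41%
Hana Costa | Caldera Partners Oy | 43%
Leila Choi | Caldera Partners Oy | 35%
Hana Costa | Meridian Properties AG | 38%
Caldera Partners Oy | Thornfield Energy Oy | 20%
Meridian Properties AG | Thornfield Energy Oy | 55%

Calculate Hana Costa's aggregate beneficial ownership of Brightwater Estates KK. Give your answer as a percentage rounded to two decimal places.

27.14%

Hana reaches Brightwater along 2 paths.
Via Meridian → Thornfield: 38% × 55% × 92% = 19.228%.
Via Caldera → Thornfield: 43% × 20% × 92% = 7.912%.
Total: 19.228% + 7.912% = 27.14%.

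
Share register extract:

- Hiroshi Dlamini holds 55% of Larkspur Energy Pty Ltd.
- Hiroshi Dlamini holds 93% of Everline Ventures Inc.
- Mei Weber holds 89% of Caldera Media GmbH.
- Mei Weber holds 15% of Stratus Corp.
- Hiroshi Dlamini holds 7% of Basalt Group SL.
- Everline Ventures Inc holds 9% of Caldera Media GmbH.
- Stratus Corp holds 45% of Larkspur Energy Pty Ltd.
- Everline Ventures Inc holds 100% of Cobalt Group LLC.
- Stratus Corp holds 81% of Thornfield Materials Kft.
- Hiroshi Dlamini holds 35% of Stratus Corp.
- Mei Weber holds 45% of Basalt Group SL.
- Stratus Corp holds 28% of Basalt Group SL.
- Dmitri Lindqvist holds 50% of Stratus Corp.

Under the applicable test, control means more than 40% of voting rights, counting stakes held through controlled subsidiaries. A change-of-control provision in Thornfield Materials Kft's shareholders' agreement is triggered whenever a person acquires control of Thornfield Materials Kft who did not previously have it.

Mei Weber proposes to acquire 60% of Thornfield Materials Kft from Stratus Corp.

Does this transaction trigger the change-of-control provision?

The purchase adds only to Mei's holdings (Stratus's stake shrinks), so Mei is the only person who could newly come to control Thornfield.
Mei holds 45% of Basalt, so Mei controls Basalt.
Mei holds 89% of Caldera, so Mei controls Caldera.
Neither Mei nor any entity Mei controls holds any voting interest in Thornfield.
So before the transaction, Mei does not control Thornfield.
After the purchase, Mei holds 60% of Thornfield directly, and Stratus's stake falls to 21%.
Mei holds 60% of Thornfield, so Mei controls Thornfield.
Mei did not control Thornfield before and does after, so the clause is triggered.

Yes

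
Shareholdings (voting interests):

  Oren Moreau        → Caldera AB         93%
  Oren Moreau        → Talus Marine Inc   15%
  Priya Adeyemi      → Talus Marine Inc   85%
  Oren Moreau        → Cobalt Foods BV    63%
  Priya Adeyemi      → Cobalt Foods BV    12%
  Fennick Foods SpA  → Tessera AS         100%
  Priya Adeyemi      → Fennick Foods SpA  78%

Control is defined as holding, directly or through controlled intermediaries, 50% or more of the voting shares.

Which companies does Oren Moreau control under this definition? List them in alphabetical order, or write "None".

Caldera AB, Cobalt Foods BV

Oren holds 63% of Cobalt, so Oren controls Cobalt.
Oren holds 93% of Caldera, so Oren controls Caldera.
No other company's threshold is met.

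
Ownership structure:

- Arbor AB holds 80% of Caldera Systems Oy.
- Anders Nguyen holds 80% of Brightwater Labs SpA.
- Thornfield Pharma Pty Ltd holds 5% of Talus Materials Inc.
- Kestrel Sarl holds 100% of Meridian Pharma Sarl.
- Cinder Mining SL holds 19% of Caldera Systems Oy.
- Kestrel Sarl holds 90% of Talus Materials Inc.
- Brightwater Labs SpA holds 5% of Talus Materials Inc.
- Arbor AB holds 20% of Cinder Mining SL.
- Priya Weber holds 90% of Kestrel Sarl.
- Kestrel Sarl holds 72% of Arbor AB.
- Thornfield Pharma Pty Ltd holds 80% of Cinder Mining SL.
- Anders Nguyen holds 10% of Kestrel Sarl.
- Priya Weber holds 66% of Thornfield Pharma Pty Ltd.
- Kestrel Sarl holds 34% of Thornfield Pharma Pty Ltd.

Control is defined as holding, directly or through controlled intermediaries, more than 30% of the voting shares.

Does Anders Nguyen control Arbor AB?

No

Anders holds 80% of Brightwater, so Anders controls Brightwater.
Neither Anders nor any entity Anders controls holds any voting interest in Arbor.
So Anders does not control Arbor.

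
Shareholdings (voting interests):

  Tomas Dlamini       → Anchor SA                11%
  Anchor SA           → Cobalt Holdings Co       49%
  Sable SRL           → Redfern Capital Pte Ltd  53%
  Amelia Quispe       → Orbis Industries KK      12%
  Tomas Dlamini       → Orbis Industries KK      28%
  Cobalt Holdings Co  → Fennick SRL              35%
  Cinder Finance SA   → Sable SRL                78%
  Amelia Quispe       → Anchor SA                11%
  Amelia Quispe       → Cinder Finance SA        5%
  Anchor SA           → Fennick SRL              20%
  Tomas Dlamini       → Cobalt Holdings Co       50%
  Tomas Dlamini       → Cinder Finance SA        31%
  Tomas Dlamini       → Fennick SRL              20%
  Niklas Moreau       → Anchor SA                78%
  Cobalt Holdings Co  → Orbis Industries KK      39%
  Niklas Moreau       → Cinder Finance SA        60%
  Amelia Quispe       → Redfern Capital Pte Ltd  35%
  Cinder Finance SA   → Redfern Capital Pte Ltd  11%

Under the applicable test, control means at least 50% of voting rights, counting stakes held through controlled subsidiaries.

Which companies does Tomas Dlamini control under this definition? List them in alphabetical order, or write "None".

Tomas holds 50% of Cobalt, so Tomas controls Cobalt.
Cobalt and Tomas together hold 39% + 28% = 67% of Orbis, so Tomas controls Orbis.
Cobalt and Tomas together hold 35% + 20% = 55% of Fennick, so Tomas controls Fennick.
No other company's threshold is met.

Cobalt Holdings Co, Fennick SRL, Orbis Industries KK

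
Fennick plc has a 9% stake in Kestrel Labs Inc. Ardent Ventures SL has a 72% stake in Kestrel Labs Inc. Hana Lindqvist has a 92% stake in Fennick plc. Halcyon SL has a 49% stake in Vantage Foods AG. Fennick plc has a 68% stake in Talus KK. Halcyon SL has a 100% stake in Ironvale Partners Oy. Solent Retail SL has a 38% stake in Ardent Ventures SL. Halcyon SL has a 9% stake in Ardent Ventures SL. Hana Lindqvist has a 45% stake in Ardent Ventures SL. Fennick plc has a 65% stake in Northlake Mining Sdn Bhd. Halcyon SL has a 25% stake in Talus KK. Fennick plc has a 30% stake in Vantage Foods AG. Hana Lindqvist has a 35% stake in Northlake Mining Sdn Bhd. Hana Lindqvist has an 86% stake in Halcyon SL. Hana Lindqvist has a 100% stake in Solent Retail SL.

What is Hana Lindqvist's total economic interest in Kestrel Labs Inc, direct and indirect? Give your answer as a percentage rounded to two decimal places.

73.61%

Hana reaches Kestrel along 4 paths.
Via Fennick: 92% × 9% = 8.28%.
Via Ardent: 45% × 72% = 32.4%.
Via Solent → Ardent: 100% × 38% × 72% = 27.36%.
Via Halcyon → Ardent: 86% × 9% × 72% = 5.5728%.
Total: 8.28% + 32.4% + 27.36% + 5.5728% = 73.6128%.
Rounded: 73.61%.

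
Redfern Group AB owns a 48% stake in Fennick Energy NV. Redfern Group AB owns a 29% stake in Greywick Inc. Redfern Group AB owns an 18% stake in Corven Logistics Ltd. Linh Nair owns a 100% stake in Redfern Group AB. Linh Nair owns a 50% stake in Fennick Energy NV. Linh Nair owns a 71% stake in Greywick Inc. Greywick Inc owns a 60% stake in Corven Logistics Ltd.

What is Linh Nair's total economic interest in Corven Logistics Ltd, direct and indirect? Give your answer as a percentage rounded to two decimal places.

78.00%

Linh reaches Corven along 3 paths.
Via Redfern: 100% × 18% = 18%.
Via Redfern → Greywick: 100% × 29% × 60% = 17.4%.
Via Greywick: 71% × 60% = 42.6%.
Total: 18% + 17.4% + 42.6% = 78%.
Rounded: 78.00%.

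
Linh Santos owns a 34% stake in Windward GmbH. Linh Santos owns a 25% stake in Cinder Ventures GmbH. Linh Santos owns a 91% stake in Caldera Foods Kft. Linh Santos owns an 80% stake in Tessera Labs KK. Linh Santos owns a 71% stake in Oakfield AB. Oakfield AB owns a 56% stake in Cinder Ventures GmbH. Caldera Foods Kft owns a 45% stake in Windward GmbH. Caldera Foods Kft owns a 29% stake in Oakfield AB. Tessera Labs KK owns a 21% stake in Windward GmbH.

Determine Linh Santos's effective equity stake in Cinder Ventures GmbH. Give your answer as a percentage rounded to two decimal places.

79.54%

Linh reaches Cinder along 3 paths.
Via Oakfield: 71% × 56% = 39.76%.
Via Caldera → Oakfield: 91% × 29% × 56% = 14.7784%.
Direct stake: 25% = 25%.
Total: 39.76% + 14.7784% + 25% = 79.5384%.
Rounded: 79.54%.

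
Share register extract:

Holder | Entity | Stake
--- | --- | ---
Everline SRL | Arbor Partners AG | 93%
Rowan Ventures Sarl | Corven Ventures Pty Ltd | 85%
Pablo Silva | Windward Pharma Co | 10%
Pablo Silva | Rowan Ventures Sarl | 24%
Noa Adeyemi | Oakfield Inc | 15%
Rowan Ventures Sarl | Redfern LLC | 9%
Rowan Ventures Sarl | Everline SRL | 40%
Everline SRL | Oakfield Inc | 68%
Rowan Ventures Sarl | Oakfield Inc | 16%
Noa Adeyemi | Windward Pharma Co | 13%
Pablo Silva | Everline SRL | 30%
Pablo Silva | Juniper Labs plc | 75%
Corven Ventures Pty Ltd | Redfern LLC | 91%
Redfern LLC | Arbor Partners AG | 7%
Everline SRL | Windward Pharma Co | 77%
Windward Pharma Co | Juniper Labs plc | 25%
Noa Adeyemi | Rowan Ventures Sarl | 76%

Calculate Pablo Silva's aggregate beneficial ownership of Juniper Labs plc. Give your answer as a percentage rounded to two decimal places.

Pablo reaches Juniper along 4 paths.
Direct stake: 75% = 75%.
Via Everline → Windward: 30% × 77% × 25% = 5.775%.
Via Rowan → Everline → Windward: 24% × 40% × 77% × 25% = 1.848%.
Via Windward: 10% × 25% = 2.5%.
Total: 75% + 5.775% + 1.848% + 2.5% = 85.123%.
Rounded: 85.12%.

85.12%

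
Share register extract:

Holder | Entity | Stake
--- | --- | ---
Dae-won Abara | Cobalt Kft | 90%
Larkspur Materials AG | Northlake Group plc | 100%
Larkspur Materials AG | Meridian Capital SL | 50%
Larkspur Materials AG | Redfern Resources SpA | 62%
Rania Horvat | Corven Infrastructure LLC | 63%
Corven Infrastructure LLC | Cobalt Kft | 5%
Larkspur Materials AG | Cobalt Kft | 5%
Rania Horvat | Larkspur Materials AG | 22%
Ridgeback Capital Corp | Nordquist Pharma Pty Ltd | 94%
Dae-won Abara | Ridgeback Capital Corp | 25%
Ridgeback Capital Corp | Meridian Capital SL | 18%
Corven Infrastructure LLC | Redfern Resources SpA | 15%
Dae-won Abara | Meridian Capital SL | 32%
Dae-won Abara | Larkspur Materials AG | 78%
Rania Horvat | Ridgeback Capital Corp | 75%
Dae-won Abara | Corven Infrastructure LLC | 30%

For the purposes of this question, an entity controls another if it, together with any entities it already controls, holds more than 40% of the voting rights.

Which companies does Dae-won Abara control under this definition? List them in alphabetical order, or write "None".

Cobalt Kft, Larkspur Materials AG, Meridian Capital SL, Northlake Group plc, Redfern Resources SpA

Dae-won holds 78% of Larkspur, so Dae-won controls Larkspur.
Larkspur and Dae-won together hold 50% + 32% = 82% of Meridian, so Dae-won controls Meridian.
Larkspur holds 62% of Redfern, so Dae-won controls Redfern.
Dae-won and Larkspur together hold 90% + 5% = 95% of Cobalt, so Dae-won controls Cobalt.
Larkspur holds 100% of Northlake, so Dae-won controls Northlake.
No other company's threshold is met.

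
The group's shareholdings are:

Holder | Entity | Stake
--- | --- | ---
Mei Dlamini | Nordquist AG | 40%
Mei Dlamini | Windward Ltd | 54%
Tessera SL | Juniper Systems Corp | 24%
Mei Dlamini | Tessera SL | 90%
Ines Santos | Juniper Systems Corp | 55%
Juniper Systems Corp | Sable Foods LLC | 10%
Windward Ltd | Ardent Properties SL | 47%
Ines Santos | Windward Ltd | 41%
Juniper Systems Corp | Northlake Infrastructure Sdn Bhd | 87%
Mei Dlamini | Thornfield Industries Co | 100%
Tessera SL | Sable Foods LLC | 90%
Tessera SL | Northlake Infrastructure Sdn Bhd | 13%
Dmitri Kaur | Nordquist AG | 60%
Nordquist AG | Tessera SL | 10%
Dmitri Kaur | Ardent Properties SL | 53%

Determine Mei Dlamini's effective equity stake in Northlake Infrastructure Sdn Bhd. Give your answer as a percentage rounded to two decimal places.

31.85%

Mei reaches Northlake along 4 paths.
Via Nordquist → Tessera: 40% × 10% × 13% = 0.52%.
Via Tessera: 90% × 13% = 11.7%.
Via Nordquist → Tessera → Juniper: 40% × 10% × 24% × 87% = 0.8352%.
Via Tessera → Juniper: 90% × 24% × 87% = 18.792%.
Total: 0.52% + 11.7% + 0.8352% + 18.792% = 31.8472%.
Rounded: 31.85%.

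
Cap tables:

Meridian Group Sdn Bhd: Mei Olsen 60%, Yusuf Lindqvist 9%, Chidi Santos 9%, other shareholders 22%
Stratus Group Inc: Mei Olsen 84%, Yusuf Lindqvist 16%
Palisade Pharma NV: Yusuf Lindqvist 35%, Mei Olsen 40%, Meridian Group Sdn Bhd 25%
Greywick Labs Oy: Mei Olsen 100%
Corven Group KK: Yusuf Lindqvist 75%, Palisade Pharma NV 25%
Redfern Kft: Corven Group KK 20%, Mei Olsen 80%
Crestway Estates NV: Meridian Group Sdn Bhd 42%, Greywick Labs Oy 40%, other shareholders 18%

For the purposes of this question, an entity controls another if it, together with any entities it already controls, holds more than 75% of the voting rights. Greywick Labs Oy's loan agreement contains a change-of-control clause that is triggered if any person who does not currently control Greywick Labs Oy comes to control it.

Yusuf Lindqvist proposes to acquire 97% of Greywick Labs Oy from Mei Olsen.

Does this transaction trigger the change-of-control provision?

The purchase adds only to Yusuf's holdings (Mei's stake shrinks), so Yusuf is the only person who could newly come to control Greywick.
Yusuf's largest direct stake is 75% in Corven, which does not meet the threshold, so Yusuf controls no company.
Neither Yusuf nor any entity Yusuf controls holds any voting interest in Greywick.
So before the transaction, Yusuf does not control Greywick.
After the purchase, Yusuf holds 97% of Greywick directly, and Mei's stake falls to 3%.
Yusuf holds 97% of Greywick, so Yusuf controls Greywick.
Yusuf did not control Greywick before and does after, so the clause is triggered.

Yes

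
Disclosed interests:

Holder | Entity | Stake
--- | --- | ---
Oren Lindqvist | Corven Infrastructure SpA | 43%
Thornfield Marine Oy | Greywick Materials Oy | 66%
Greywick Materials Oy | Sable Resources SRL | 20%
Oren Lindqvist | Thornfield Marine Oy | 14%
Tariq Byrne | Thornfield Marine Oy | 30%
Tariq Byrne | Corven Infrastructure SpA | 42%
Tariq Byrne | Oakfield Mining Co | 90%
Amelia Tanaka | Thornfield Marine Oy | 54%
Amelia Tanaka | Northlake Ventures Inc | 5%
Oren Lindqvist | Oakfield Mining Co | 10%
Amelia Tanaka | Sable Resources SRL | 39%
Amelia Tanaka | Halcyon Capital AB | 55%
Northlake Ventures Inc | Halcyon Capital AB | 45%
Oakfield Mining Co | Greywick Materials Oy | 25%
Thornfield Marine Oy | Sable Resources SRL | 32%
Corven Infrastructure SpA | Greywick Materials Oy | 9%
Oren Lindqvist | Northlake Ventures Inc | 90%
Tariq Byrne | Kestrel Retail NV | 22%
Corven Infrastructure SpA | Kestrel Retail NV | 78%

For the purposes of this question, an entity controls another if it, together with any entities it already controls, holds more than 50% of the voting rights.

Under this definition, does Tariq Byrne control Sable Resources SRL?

No

Tariq holds 90% of Oakfield, so Tariq controls Oakfield.
Neither Tariq nor any entity Tariq controls holds any voting interest in Sable.
So Tariq does not control Sable.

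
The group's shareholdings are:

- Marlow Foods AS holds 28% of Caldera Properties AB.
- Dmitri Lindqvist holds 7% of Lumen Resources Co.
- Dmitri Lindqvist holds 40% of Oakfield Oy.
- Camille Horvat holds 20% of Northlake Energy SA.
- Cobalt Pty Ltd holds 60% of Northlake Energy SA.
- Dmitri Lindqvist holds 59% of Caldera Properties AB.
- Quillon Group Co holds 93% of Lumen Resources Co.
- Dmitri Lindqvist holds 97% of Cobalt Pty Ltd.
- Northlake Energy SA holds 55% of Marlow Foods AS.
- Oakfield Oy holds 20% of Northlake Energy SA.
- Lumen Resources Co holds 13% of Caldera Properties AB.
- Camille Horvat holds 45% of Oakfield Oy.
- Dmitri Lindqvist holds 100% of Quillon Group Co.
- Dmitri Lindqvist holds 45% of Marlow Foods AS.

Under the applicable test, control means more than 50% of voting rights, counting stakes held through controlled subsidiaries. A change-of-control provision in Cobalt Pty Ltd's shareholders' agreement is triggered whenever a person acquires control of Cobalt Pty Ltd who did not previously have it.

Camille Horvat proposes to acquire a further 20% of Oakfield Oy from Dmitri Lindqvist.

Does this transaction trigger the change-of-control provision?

No

The purchase adds only to Camille's holdings (Dmitri's stake shrinks), so Camille is the only person who could newly come to control Cobalt.
Camille's largest direct stake is 45% in Oakfield, which does not meet the threshold, so Camille controls no company.
Neither Camille nor any entity Camille controls holds any voting interest in Cobalt.
So before the transaction, Camille does not control Cobalt.
After the purchase, Camille's direct stake in Oakfield rises to 45% + 20% = 65%, and Dmitri's stake falls to 20%.
Camille holds 65% of Oakfield, so Camille controls Oakfield.
After the transaction, neither Camille nor any entity Camille controls holds a voting interest in Cobalt, so Camille still does not control it.
No new person acquires control, so the clause is not triggered.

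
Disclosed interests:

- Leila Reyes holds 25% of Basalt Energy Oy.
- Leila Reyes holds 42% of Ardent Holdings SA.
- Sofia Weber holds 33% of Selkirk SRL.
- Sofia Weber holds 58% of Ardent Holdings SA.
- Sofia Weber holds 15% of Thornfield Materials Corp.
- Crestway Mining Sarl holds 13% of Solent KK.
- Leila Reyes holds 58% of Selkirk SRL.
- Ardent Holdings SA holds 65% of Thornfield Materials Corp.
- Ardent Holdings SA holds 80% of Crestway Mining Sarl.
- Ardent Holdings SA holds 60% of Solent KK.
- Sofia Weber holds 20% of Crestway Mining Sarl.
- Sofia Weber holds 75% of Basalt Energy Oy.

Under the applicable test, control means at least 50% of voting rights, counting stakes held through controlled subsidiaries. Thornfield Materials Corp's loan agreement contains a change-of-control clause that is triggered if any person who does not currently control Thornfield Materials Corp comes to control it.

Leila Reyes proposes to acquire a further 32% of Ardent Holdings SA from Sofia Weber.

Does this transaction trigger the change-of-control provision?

Yes

The purchase adds only to Leila's holdings (Sofia's stake shrinks), so Leila is the only person who could newly come to control Thornfield.
Leila holds 58% of Selkirk, so Leila controls Selkirk.
Neither Leila nor any entity Leila controls holds any voting interest in Thornfield.
So before the transaction, Leila does not control Thornfield.
After the purchase, Leila's direct stake in Ardent rises to 42% + 32% = 74%, and Sofia's stake falls to 26%.
Leila holds 74% of Ardent, so Leila controls Ardent.
Ardent holds 65% of Thornfield, so Leila controls Thornfield.
Leila did not control Thornfield before and does after, so the clause is triggered.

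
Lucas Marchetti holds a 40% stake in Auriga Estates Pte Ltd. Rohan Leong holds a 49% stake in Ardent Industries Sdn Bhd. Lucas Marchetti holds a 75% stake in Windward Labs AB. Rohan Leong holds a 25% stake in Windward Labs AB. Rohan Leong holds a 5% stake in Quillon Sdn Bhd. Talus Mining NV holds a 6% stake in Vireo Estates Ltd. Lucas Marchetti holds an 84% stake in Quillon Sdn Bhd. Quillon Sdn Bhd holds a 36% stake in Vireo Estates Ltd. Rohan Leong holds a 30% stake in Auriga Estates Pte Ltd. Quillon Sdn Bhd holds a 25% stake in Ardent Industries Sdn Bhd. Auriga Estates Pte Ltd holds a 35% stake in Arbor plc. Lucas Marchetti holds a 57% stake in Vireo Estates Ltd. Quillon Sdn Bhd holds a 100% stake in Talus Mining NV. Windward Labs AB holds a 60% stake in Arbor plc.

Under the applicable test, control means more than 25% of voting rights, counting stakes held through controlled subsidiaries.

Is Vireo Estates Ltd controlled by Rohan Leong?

No

Rohan holds 30% of Auriga, so Rohan controls Auriga.
Rohan holds 49% of Ardent, so Rohan controls Ardent.
Auriga holds 35% of Arbor, so Rohan controls Arbor.
Neither Rohan nor any entity Rohan controls holds any voting interest in Vireo.
So Rohan does not control Vireo.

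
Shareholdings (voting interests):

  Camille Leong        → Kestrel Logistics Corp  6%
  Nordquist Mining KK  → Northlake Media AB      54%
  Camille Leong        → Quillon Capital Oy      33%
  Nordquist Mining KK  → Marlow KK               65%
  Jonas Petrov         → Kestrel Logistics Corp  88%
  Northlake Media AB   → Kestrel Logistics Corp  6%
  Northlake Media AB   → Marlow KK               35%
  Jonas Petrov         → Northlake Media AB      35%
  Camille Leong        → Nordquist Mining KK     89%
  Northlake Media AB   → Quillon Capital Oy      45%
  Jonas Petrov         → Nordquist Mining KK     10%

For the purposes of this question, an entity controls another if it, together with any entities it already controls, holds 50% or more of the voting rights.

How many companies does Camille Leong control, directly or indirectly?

Camille holds 89% of Nordquist, so Camille controls Nordquist.
Nordquist holds 54% of Northlake, so Camille controls Northlake.
Nordquist and Northlake together hold 65% + 35% = 100% of Marlow, so Camille controls Marlow.
Camille and Northlake together hold 33% + 45% = 78% of Quillon, so Camille controls Quillon.
No other company's threshold is met.
Camille controls 4 companies.

4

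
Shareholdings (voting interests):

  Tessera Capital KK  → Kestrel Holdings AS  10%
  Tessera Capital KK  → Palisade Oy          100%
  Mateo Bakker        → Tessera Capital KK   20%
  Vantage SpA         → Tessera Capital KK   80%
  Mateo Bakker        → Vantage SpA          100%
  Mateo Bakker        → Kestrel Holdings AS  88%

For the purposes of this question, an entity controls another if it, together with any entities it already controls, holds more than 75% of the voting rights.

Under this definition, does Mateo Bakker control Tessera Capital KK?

Yes

Mateo holds 100% of Vantage, so Mateo controls Vantage.
Vantage and Mateo together hold 80% + 20% = 100% of Tessera, so Mateo controls Tessera.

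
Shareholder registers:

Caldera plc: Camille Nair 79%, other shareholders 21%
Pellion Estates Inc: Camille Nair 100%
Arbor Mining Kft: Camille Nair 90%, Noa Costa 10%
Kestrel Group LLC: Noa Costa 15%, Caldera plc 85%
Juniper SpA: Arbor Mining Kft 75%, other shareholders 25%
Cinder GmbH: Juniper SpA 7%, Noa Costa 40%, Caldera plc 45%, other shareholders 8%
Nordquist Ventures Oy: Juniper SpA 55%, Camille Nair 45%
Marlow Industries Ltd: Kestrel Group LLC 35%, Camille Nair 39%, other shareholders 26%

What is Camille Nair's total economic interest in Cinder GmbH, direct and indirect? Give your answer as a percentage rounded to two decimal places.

Camille reaches Cinder along 2 paths.
Via Arbor → Juniper: 90% × 75% × 7% = 4.725%.
Via Caldera: 79% × 45% = 35.55%.
Total: 4.725% + 35.55% = 40.275%.
Rounded: 40.28%.

40.28%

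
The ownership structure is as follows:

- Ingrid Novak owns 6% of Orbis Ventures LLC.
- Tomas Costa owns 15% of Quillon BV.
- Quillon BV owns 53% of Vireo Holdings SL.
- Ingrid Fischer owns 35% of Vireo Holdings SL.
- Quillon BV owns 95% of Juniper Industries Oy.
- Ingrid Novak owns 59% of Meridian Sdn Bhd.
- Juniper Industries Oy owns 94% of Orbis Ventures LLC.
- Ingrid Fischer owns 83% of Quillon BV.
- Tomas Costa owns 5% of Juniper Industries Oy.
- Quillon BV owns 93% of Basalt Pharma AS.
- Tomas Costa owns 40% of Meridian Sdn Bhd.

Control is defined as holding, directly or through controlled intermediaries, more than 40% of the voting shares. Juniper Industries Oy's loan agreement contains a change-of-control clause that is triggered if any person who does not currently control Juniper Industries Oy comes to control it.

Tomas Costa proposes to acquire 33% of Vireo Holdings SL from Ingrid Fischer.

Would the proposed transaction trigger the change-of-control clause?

The purchase adds only to Tomas's holdings (Ingrid Fischer's stake shrinks), so Tomas is the only person who could newly come to control Juniper.
Tomas's largest direct stake is 40% in Meridian, which does not meet the threshold, so Tomas controls no company.
In Juniper, Tomas's side holds only 5%, not > 40%.
So before the transaction, Tomas does not control Juniper.
After the purchase, Tomas holds 33% of Vireo directly, and Ingrid Fischer's stake falls to 2%.
Tomas's side now holds 33% of Vireo, not > 40%, so Tomas still does not control Vireo.
After the transaction, Tomas's side holds 5% of Juniper, not > 40%, so Tomas still does not control Juniper.
No new person acquires control, so the clause is not triggered.

No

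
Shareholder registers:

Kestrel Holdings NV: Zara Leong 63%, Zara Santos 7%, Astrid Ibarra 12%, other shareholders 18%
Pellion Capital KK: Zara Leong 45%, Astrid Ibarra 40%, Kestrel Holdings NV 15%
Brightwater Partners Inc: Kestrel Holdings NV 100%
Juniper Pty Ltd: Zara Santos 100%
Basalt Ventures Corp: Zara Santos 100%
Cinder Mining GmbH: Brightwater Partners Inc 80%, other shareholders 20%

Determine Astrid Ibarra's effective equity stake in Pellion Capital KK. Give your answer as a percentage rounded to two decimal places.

Astrid reaches Pellion along 2 paths.
Direct stake: 40% = 40%.
Via Kestrel: 12% × 15% = 1.8%.
Total: 40% + 1.8% = 41.8%.
Rounded: 41.80%.

41.80%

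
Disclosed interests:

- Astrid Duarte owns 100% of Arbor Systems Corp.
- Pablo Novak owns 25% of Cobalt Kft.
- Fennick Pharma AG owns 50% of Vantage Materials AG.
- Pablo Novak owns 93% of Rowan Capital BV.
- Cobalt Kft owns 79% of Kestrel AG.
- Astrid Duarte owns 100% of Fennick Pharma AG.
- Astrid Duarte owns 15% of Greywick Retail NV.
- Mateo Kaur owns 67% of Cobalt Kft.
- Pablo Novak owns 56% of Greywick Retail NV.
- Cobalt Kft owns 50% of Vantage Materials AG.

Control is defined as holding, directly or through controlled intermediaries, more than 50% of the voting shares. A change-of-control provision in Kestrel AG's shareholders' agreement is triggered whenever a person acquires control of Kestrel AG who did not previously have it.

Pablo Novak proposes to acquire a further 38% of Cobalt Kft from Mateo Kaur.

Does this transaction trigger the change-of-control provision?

Yes

The purchase adds only to Pablo's holdings (Mateo's stake shrinks), so Pablo is the only person who could newly come to control Kestrel.
Pablo holds 93% of Rowan, so Pablo controls Rowan.
Pablo holds 56% of Greywick, so Pablo controls Greywick.
Neither Pablo nor any entity Pablo controls holds any voting interest in Kestrel.
So before the transaction, Pablo does not control Kestrel.
After the purchase, Pablo's direct stake in Cobalt rises to 25% + 38% = 63%, and Mateo's stake falls to 29%.
Pablo holds 63% of Cobalt, so Pablo controls Cobalt.
Cobalt holds 79% of Kestrel, so Pablo controls Kestrel.
Pablo did not control Kestrel before and does after, so the clause is triggered.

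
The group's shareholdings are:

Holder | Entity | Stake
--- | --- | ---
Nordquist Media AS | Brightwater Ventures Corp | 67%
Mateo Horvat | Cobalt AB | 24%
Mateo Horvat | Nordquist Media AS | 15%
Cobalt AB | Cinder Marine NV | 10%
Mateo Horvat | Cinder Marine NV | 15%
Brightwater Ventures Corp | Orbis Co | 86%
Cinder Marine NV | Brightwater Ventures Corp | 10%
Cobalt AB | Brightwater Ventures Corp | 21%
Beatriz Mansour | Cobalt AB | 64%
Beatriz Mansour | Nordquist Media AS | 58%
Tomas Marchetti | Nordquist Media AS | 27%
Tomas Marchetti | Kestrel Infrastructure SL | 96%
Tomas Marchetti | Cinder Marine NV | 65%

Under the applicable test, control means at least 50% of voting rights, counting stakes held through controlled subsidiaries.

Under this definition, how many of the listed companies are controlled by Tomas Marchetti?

2

Tomas holds 65% of Cinder, so Tomas controls Cinder.
Tomas holds 96% of Kestrel, so Tomas controls Kestrel.
No other company's threshold is met.
Tomas controls 2 companies.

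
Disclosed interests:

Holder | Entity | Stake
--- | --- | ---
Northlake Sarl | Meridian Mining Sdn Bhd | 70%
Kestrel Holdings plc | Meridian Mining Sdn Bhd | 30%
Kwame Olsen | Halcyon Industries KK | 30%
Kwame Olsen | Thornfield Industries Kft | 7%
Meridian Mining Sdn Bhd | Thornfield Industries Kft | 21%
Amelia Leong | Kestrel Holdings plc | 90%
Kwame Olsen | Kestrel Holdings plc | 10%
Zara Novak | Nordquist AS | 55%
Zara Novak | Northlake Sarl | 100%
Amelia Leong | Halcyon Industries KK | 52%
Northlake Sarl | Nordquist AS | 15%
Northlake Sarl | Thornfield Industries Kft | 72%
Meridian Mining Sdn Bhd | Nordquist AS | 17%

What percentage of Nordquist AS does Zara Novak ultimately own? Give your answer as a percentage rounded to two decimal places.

81.90%

Zara reaches Nordquist along 3 paths.
Via Northlake → Meridian: 100% × 70% × 17% = 11.9%.
Direct stake: 55% = 55%.
Via Northlake: 100% × 15% = 15%.
Total: 11.9% + 55% + 15% = 81.9%.
Rounded: 81.90%.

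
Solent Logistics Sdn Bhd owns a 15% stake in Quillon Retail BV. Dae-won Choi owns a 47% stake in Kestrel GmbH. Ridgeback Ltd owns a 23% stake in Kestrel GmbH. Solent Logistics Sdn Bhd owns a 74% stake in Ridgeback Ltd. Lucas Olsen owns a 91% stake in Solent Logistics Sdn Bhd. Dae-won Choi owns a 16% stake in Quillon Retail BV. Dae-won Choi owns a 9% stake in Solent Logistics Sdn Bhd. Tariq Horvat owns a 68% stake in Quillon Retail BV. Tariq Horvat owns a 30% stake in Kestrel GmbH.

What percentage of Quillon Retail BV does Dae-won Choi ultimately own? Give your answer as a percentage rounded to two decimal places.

Dae-won reaches Quillon along 2 paths.
Direct stake: 16% = 16%.
Via Solent: 9% × 15% = 1.35%.
Total: 16% + 1.35% = 17.35%.

17.35%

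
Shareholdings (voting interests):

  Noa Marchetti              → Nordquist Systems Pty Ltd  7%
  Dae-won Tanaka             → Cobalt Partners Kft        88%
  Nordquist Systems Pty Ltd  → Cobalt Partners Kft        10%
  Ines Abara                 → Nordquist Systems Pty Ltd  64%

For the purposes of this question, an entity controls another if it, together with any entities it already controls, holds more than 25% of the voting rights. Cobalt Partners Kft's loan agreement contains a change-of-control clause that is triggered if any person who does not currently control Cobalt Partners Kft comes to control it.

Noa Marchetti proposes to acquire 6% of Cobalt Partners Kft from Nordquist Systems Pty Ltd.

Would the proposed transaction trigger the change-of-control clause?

No

The purchase adds only to Noa's holdings (Nordquist's stake shrinks), so Noa is the only person who could newly come to control Cobalt.
Noa's largest direct stake is 7% in Nordquist, which does not meet the threshold, so Noa controls no company.
Neither Noa nor any entity Noa controls holds any voting interest in Cobalt.
So before the transaction, Noa does not control Cobalt.
After the purchase, Noa holds 6% of Cobalt directly, and Nordquist's stake falls to 4%.
After the transaction, Noa's side holds 6% of Cobalt, not > 25%, so Noa still does not control Cobalt.
No new person acquires control, so the clause is not triggered.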